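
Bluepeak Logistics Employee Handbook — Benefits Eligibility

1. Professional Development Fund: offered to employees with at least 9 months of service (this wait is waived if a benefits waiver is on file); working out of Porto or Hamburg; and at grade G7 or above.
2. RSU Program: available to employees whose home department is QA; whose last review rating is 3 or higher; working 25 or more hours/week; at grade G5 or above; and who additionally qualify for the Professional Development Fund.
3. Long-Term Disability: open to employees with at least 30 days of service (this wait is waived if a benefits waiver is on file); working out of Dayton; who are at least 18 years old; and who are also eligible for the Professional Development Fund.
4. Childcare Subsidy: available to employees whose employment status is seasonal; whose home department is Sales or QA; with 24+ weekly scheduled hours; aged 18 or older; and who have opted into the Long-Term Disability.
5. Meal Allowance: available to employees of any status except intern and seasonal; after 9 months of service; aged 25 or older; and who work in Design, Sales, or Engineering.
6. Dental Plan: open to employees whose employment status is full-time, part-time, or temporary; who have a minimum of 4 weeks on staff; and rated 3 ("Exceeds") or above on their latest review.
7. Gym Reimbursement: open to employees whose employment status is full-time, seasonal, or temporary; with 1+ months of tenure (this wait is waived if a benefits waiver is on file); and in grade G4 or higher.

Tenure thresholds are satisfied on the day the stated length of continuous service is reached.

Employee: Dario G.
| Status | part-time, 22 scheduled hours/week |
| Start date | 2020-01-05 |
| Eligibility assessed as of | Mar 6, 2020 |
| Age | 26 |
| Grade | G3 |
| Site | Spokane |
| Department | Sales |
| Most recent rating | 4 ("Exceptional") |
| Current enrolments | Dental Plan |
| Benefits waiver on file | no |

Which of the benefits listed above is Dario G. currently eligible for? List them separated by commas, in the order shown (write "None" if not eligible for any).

Dental Plan

Service from 2020-01-05 to Mar 6, 2020: 61 days.
Professional Development Fund — no waiver, service 61 days < 9 months (≈270 days) ✗ → not eligible.
RSU Program — dept Sales ✗ → not eligible.
Long-Term Disability — no waiver, service 61 days ≥ 30 days ✓; site Spokane ✗ (not Dayton) → not eligible.
Childcare Subsidy — status part-time ✗ (requires seasonal) → not eligible.
Meal Allowance — status part-time ✓ (not excluded); service 61 days < 9 months (≈270 days) ✗ → not eligible.
Dental Plan — status part-time ✓; service 61 days ≥ 4 weeks (≈28 days) ✓; rating 4 ≥ 3 ✓ → eligible.
Gym Reimbursement — status part-time ✗ (requires full-time, seasonal, or temporary) → not eligible.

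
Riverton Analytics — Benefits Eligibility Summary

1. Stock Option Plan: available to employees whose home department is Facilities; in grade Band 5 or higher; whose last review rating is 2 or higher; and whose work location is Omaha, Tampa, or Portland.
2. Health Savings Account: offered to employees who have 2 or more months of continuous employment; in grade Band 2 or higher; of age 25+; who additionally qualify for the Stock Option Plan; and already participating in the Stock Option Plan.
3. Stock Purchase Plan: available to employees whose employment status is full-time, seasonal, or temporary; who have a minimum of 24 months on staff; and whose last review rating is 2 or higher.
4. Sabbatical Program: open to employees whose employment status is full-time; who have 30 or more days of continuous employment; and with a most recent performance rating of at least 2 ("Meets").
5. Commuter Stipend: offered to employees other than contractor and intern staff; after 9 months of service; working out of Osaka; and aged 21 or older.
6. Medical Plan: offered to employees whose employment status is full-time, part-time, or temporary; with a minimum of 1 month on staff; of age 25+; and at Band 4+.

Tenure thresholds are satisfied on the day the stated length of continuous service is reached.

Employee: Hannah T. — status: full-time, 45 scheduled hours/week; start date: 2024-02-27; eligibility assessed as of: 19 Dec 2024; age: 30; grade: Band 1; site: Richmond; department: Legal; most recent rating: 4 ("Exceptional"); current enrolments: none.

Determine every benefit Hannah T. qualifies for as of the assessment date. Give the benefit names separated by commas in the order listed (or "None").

Service from 2024-02-27 to 19 Dec 2024: 296 days.
Stock Option Plan — dept Legal ✗ → not eligible.
Health Savings Account — service 296 days ≥ 2 months (≈60 days) ✓; grade Band 1 < Band 2 ✗ → not eligible.
Stock Purchase Plan — status full-time ✓; service 296 days < 24 months (≈720 days) ✗ → not eligible.
Sabbatical Program — status full-time ✓; service 296 days ≥ 30 days ✓; rating 4 ≥ 2 ✓ → eligible.
Commuter Stipend — status full-time ✓ (not excluded); service 296 days ≥ 9 months (≈270 days) ✓; site Richmond ✗ (not Osaka) → not eligible.
Medical Plan — status full-time ✓; service 296 days ≥ 1 month (≈30 days) ✓; age 30 ≥ 25 ✓; grade Band 1 < Band 4 ✗ → not eligible.

Sabbatical Program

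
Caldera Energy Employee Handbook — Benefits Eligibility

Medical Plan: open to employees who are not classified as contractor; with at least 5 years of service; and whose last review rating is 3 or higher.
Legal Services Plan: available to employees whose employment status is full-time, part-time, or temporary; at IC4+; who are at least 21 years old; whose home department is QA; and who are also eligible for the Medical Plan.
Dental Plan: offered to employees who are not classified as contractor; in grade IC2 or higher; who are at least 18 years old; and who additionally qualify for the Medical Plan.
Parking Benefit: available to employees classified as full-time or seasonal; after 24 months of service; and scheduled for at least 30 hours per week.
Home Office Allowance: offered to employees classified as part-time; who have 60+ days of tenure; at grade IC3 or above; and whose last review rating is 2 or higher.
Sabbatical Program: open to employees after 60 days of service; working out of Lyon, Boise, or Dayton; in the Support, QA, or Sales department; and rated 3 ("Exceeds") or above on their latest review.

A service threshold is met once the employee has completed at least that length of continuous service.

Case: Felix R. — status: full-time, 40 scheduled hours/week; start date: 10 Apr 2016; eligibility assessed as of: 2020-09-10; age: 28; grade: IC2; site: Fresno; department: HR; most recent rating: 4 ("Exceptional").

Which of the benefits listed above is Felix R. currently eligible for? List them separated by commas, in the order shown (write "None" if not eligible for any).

Service from 10 Apr 2016 to 2020-09-10: 1614 days.
Medical Plan — status full-time ✓ (not excluded); service 1614 days < 5 years (≈1825 days) ✗ → not eligible.
Legal Services Plan — status full-time ✓; grade IC2 < IC4 ✗ → not eligible.
Dental Plan — status full-time ✓ (not excluded); grade IC2 ≥ IC2 ✓; age 28 ≥ 18 ✓; not eligible for Medical Plan ✗ → not eligible.
Parking Benefit — status full-time ✓; service 1614 days ≥ 24 months (≈720 days) ✓; 40 hrs/wk ≥ 30 ✓ → eligible.
Home Office Allowance — status full-time ✗ (requires part-time) → not eligible.
Sabbatical Program — service 1614 days ≥ 60 days ✓; site Fresno ✗ (not Lyon, Boise, or Dayton) → not eligible.

Parking Benefit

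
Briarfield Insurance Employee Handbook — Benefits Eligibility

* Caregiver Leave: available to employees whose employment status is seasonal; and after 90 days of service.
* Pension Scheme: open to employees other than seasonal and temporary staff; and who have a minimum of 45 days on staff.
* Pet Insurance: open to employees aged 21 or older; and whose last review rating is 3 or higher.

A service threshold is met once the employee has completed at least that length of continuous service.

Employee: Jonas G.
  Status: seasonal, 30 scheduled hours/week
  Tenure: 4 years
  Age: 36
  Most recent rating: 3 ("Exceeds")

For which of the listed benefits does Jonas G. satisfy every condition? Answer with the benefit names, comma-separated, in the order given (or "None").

Caregiver Leave — status seasonal ✓; service 4 years ≥ 90 days ✓ → eligible.
Pension Scheme — status seasonal ✗ (excluded) → not eligible.
Pet Insurance — age 36 ≥ 21 ✓; rating 3 ≥ 3 ✓ → eligible.

Caregiver Leave, Pet Insurance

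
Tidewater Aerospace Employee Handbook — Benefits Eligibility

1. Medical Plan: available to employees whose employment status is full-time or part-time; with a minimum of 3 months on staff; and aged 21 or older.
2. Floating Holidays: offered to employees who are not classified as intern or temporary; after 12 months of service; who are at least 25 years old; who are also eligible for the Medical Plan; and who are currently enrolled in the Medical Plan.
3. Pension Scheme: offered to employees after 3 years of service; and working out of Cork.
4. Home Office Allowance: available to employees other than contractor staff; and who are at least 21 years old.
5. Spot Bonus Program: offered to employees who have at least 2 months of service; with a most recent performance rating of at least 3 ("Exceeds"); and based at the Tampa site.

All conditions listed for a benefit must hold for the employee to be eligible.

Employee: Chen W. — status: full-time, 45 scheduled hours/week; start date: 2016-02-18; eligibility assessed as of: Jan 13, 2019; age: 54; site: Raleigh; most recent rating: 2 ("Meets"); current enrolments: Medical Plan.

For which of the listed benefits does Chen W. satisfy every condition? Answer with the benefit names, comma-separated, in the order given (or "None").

Service from 2016-02-18 to Jan 13, 2019: 1060 days.
Medical Plan — status full-time ✓; service 1060 days ≥ 3 months (≈90 days) ✓; age 54 ≥ 21 ✓ → eligible.
Floating Holidays — status full-time ✓ (not excluded); service 1060 days ≥ 12 months (≈360 days) ✓; age 54 ≥ 25 ✓; eligible for Medical Plan ✓; enrolled in Medical Plan ✓ → eligible.
Pension Scheme — service 1060 days < 3 years (≈1095 days) ✗ → not eligible.
Home Office Allowance — status full-time ✓ (not excluded); age 54 ≥ 21 ✓ → eligible.
Spot Bonus Program — service 1060 days ≥ 2 months (≈60 days) ✓; rating 2 < 3 ✗ → not eligible.

Medical Plan, Floating Holidays, Home Office Allowance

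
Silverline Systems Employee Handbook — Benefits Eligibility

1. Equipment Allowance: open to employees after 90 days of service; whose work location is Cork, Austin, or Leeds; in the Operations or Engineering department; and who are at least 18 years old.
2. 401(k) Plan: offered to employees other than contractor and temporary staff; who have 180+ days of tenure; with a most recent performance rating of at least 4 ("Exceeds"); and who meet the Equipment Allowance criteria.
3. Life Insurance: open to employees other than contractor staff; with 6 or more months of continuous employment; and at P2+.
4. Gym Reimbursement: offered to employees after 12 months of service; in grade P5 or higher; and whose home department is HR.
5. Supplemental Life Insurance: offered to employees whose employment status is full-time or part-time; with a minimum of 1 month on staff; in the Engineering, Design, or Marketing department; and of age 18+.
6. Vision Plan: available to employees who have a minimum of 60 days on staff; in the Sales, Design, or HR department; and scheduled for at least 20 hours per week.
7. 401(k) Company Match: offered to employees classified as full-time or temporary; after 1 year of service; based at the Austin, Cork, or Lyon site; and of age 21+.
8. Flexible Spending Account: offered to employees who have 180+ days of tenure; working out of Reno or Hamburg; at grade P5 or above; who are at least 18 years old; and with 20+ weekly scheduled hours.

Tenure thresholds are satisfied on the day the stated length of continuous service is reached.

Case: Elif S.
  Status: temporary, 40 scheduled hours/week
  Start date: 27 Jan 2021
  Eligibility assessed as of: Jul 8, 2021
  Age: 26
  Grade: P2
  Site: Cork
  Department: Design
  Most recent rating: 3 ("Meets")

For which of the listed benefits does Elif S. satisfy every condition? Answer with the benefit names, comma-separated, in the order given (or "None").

Vision Plan

Service from 27 Jan 2021 to Jul 8, 2021: 162 days.
Equipment Allowance — service 162 days ≥ 90 days ✓; site Cork ✓; dept Design ✗ → not eligible.
401(k) Plan — status temporary ✗ (excluded) → not eligible.
Life Insurance — status temporary ✓ (not excluded); service 162 days < 6 months (≈180 days) ✗ → not eligible.
Gym Reimbursement — service 162 days < 12 months (≈360 days) ✗ → not eligible.
Supplemental Life Insurance — status temporary ✗ (requires full-time or part-time) → not eligible.
Vision Plan — service 162 days ≥ 60 days ✓; dept Design ✓; 40 hrs/wk ≥ 20 ✓ → eligible.
401(k) Company Match — status temporary ✓; service 162 days < 1 year (≈365 days) ✗ → not eligible.
Flexible Spending Account — service 162 days < 180 days ✗ → not eligible.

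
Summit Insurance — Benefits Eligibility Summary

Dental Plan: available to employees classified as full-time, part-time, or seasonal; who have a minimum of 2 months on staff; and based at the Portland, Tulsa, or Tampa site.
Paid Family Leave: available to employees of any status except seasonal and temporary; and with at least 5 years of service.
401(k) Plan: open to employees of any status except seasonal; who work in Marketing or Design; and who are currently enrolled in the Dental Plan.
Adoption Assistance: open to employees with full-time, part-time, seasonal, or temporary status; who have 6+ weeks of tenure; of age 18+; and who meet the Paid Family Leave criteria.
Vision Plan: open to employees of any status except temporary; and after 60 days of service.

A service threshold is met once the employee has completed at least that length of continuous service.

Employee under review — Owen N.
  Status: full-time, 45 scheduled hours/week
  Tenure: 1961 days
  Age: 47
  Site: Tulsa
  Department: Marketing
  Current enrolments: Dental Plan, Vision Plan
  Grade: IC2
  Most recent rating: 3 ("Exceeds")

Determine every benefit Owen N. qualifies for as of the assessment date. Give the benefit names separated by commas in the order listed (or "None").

Dental Plan, Paid Family Leave, 401(k) Plan, Adoption Assistance, Vision Plan

Dental Plan — status full-time ✓; service 1961 days ≥ 2 months (≈60 days) ✓; site Tulsa ✓ → eligible.
Paid Family Leave — status full-time ✓ (not excluded); service 1961 days ≥ 5 years (≈1825 days) ✓ → eligible.
401(k) Plan — status full-time ✓ (not excluded); dept Marketing ✓; enrolled in Dental Plan ✓ → eligible.
Adoption Assistance — status full-time ✓; service 1961 days ≥ 6 weeks (≈42 days) ✓; age 47 ≥ 18 ✓; eligible for Paid Family Leave ✓ → eligible.
Vision Plan — status full-time ✓ (not excluded); service 1961 days ≥ 60 days ✓ → eligible.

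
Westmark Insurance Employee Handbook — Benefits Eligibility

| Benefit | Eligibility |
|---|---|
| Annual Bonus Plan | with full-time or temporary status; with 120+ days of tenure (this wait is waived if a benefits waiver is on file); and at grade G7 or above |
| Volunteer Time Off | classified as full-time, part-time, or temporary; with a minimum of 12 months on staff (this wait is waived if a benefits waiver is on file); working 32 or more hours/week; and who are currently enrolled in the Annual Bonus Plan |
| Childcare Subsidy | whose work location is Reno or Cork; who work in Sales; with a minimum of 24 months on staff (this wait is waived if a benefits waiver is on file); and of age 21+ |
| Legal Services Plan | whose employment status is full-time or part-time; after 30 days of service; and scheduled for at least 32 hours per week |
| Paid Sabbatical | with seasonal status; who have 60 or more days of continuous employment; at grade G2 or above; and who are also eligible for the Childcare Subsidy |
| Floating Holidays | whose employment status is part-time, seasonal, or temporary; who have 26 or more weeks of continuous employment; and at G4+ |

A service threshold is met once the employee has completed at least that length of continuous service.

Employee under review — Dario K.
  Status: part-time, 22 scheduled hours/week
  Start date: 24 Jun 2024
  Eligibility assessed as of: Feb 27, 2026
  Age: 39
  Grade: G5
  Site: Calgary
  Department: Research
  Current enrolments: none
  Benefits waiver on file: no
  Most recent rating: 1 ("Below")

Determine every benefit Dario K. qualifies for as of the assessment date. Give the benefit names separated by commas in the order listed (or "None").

Service from 24 Jun 2024 to Feb 27, 2026: 613 days.
Annual Bonus Plan — status part-time ✗ (requires full-time or temporary) → not eligible.
Volunteer Time Off — status part-time ✓; no waiver, service 613 days ≥ 12 months (≈360 days) ✓; 22 hrs/wk < 32 ✗ → not eligible.
Childcare Subsidy — site Calgary ✗ (not Reno or Cork) → not eligible.
Legal Services Plan — status part-time ✓; service 613 days ≥ 30 days ✓; 22 hrs/wk < 32 ✗ → not eligible.
Paid Sabbatical — status part-time ✗ (requires seasonal) → not eligible.
Floating Holidays — status part-time ✓; service 613 days ≥ 26 weeks (≈182 days) ✓; grade G5 ≥ G4 ✓ → eligible.

Floating Holidays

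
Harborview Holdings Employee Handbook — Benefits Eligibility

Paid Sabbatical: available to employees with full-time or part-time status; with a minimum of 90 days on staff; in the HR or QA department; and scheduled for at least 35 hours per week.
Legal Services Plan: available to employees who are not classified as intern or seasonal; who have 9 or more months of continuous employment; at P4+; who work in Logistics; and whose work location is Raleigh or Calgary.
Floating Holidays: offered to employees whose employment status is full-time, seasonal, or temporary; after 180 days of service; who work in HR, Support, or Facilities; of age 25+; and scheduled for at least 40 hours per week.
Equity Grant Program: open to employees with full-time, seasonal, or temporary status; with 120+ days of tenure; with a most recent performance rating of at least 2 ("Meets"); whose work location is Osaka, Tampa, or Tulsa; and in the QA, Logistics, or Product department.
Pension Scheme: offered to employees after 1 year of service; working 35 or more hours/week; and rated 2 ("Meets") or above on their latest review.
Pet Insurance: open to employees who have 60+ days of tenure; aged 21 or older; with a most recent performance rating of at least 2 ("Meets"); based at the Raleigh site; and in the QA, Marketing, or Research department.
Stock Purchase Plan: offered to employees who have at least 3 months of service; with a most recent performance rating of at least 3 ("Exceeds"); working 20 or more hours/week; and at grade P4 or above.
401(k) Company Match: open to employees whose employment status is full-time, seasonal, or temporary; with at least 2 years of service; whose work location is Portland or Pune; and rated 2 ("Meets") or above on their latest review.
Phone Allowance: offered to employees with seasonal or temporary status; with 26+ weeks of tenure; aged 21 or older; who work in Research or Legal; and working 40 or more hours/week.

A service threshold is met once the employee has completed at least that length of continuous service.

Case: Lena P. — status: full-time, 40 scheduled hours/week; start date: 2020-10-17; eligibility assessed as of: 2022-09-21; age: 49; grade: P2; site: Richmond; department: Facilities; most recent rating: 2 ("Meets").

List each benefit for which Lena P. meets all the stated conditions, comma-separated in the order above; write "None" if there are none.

Service from 2020-10-17 to 2022-09-21: 704 days.
Paid Sabbatical — status full-time ✓; service 704 days ≥ 90 days ✓; dept Facilities ✗ → not eligible.
Legal Services Plan — status full-time ✓ (not excluded); service 704 days ≥ 9 months (≈270 days) ✓; grade P2 < P4 ✗ → not eligible.
Floating Holidays — status full-time ✓; service 704 days ≥ 180 days ✓; dept Facilities ✓; age 49 ≥ 25 ✓; 40 hrs/wk ≥ 40 ✓ → eligible.
Equity Grant Program — status full-time ✓; service 704 days ≥ 120 days ✓; rating 2 ≥ 2 ✓; site Richmond ✗ (not Osaka, Tampa, or Tulsa) → not eligible.
Pension Scheme — service 704 days ≥ 1 year (≈365 days) ✓; 40 hrs/wk ≥ 35 ✓; rating 2 ≥ 2 ✓ → eligible.
Pet Insurance — service 704 days ≥ 60 days ✓; age 49 ≥ 21 ✓; rating 2 ≥ 2 ✓; site Richmond ✗ (not Raleigh) → not eligible.
Stock Purchase Plan — service 704 days ≥ 3 months (≈90 days) ✓; rating 2 < 3 ✗ → not eligible.
401(k) Company Match — status full-time ✓; service 704 days < 2 years (≈730 days) ✗ → not eligible.
Phone Allowance — status full-time ✗ (requires seasonal or temporary) → not eligible.

Floating Holidays, Pension Scheme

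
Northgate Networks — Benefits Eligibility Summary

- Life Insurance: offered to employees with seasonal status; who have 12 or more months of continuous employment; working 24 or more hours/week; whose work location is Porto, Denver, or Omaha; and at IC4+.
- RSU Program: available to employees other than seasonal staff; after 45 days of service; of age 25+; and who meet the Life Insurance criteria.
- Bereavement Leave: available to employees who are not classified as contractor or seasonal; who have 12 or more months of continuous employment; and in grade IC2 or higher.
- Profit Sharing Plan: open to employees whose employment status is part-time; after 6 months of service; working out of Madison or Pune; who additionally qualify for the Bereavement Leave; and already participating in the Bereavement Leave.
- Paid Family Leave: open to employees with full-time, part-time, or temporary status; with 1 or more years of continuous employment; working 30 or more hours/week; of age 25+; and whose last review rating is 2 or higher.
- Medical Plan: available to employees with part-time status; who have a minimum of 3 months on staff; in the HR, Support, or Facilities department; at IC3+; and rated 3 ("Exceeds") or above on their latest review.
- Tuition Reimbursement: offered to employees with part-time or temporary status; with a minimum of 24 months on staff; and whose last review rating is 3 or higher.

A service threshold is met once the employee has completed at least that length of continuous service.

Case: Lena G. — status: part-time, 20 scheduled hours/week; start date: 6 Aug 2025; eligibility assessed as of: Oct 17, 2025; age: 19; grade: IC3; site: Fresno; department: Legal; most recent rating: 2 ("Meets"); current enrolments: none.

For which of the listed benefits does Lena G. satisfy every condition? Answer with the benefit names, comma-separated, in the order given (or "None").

Service from 6 Aug 2025 to Oct 17, 2025: 72 days.
Life Insurance — status part-time ✗ (requires seasonal) → not eligible.
RSU Program — status part-time ✓ (not excluded); service 72 days ≥ 45 days ✓; age 19 < 25 ✗ → not eligible.
Bereavement Leave — status part-time ✓ (not excluded); service 72 days < 12 months (≈360 days) ✗ → not eligible.
Profit Sharing Plan — status part-time ✓; service 72 days < 6 months (≈180 days) ✗ → not eligible.
Paid Family Leave — status part-time ✓; service 72 days < 1 year (≈365 days) ✗ → not eligible.
Medical Plan — status part-time ✓; service 72 days < 3 months (≈90 days) ✗ → not eligible.
Tuition Reimbursement — status part-time ✓; service 72 days < 24 months (≈720 days) ✗ → not eligible.

None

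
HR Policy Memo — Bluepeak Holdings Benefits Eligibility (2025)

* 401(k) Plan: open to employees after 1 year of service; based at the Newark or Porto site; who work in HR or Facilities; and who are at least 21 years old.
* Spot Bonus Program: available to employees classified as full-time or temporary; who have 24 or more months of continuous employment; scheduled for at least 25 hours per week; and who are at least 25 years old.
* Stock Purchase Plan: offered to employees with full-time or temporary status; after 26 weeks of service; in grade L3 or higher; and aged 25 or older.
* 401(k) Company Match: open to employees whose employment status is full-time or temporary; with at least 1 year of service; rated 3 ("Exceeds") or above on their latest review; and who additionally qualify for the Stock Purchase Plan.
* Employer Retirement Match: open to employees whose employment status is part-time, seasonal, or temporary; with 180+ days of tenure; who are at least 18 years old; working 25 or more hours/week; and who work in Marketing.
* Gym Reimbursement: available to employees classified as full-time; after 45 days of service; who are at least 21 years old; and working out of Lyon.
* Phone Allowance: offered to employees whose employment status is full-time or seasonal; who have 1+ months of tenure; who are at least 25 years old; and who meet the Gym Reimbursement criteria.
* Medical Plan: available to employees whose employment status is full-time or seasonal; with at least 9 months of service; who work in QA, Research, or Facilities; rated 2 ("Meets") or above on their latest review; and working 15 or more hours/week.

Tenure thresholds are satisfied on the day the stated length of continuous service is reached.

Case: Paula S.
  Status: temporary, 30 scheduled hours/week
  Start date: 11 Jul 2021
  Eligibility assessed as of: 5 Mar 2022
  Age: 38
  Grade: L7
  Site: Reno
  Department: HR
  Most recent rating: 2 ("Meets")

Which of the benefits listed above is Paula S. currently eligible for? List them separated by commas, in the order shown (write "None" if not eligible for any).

Stock Purchase Plan

Service from 11 Jul 2021 to 5 Mar 2022: 237 days.
401(k) Plan — service 237 days < 1 year (≈365 days) ✗ → not eligible.
Spot Bonus Program — status temporary ✓; service 237 days < 24 months (≈720 days) ✗ → not eligible.
Stock Purchase Plan — status temporary ✓; service 237 days ≥ 26 weeks (≈182 days) ✓; grade L7 ≥ L3 ✓; age 38 ≥ 25 ✓ → eligible.
401(k) Company Match — status temporary ✓; service 237 days < 1 year (≈365 days) ✗ → not eligible.
Employer Retirement Match — status temporary ✓; service 237 days ≥ 180 days ✓; age 38 ≥ 18 ✓; 30 hrs/wk ≥ 25 ✓; dept HR ✗ → not eligible.
Gym Reimbursement — status temporary ✗ (requires full-time) → not eligible.
Phone Allowance — status temporary ✗ (requires full-time or seasonal) → not eligible.
Medical Plan — status temporary ✗ (requires full-time or seasonal) → not eligible.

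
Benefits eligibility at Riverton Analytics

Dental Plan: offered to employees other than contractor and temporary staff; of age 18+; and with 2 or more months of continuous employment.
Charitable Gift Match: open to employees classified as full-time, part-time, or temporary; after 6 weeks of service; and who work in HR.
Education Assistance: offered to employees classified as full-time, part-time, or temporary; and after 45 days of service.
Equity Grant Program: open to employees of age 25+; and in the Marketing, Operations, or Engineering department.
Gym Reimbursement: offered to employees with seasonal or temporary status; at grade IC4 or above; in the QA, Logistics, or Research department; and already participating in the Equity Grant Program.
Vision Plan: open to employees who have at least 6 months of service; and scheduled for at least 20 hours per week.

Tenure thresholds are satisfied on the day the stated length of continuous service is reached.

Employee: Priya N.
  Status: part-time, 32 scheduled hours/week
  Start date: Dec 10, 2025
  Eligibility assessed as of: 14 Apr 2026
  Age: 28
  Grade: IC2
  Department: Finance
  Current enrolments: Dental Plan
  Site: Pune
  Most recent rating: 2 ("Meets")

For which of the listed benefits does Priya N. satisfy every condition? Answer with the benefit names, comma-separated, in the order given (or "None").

Service from Dec 10, 2025 to 14 Apr 2026: 125 days.
Dental Plan — status part-time ✓ (not excluded); age 28 ≥ 18 ✓; service 125 days ≥ 2 months (≈60 days) ✓ → eligible.
Charitable Gift Match — status part-time ✓; service 125 days ≥ 6 weeks (≈42 days) ✓; dept Finance ✗ → not eligible.
Education Assistance — status part-time ✓; service 125 days ≥ 45 days ✓ → eligible.
Equity Grant Program — age 28 ≥ 25 ✓; dept Finance ✗ → not eligible.
Gym Reimbursement — status part-time ✗ (requires seasonal or temporary) → not eligible.
Vision Plan — service 125 days < 6 months (≈180 days) ✗ → not eligible.

Dental Plan, Education Assistance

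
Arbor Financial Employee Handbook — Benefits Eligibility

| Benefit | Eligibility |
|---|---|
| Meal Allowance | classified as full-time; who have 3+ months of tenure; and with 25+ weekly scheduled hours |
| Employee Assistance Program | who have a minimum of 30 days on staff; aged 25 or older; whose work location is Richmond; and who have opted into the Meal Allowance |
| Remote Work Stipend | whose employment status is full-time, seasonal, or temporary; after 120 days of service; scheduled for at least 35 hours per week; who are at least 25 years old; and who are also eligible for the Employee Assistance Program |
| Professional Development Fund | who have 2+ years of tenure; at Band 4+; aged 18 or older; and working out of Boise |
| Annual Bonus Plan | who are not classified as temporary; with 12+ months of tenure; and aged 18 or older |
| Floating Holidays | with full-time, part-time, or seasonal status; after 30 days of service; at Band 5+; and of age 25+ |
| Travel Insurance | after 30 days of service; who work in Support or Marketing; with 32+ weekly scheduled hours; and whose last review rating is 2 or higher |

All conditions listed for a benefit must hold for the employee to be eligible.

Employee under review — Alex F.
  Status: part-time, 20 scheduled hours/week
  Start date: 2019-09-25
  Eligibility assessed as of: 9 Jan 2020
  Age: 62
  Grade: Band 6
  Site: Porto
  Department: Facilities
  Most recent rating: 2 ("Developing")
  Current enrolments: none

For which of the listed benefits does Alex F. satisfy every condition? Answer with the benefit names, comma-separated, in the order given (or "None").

Floating Holidays

Service from 2019-09-25 to 9 Jan 2020: 106 days.
Meal Allowance — status part-time ✗ (requires full-time) → not eligible.
Employee Assistance Program — service 106 days ≥ 30 days ✓; age 62 ≥ 25 ✓; site Porto ✗ (not Richmond) → not eligible.
Remote Work Stipend — status part-time ✗ (requires full-time, seasonal, or temporary) → not eligible.
Professional Development Fund — service 106 days < 2 years (≈730 days) ✗ → not eligible.
Annual Bonus Plan — status part-time ✓ (not excluded); service 106 days < 12 months (≈360 days) ✗ → not eligible.
Floating Holidays — status part-time ✓; service 106 days ≥ 30 days ✓; grade Band 6 ≥ Band 5 ✓; age 62 ≥ 25 ✓ → eligible.
Travel Insurance — service 106 days ≥ 30 days ✓; dept Facilities ✗ → not eligible.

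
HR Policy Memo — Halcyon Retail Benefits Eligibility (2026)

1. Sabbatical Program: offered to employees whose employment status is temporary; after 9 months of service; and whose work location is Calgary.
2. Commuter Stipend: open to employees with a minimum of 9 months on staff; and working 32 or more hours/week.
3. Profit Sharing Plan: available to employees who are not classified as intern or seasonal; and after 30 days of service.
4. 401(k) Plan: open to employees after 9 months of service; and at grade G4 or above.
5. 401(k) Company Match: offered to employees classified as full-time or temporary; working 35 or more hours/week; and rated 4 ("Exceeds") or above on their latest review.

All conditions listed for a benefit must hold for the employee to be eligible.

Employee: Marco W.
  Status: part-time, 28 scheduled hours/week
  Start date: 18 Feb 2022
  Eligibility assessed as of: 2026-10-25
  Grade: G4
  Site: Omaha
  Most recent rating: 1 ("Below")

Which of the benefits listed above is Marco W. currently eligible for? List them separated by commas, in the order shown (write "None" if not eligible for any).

Service from 18 Feb 2022 to 2026-10-25: 1710 days.
Sabbatical Program — status part-time ✗ (requires temporary) → not eligible.
Commuter Stipend — service 1710 days ≥ 9 months (≈270 days) ✓; 28 hrs/wk < 32 ✗ → not eligible.
Profit Sharing Plan — status part-time ✓ (not excluded); service 1710 days ≥ 30 days ✓ → eligible.
401(k) Plan — service 1710 days ≥ 9 months (≈270 days) ✓; grade G4 ≥ G4 ✓ → eligible.
401(k) Company Match — status part-time ✗ (requires full-time or temporary) → not eligible.

Profit Sharing Plan, 401(k) Plan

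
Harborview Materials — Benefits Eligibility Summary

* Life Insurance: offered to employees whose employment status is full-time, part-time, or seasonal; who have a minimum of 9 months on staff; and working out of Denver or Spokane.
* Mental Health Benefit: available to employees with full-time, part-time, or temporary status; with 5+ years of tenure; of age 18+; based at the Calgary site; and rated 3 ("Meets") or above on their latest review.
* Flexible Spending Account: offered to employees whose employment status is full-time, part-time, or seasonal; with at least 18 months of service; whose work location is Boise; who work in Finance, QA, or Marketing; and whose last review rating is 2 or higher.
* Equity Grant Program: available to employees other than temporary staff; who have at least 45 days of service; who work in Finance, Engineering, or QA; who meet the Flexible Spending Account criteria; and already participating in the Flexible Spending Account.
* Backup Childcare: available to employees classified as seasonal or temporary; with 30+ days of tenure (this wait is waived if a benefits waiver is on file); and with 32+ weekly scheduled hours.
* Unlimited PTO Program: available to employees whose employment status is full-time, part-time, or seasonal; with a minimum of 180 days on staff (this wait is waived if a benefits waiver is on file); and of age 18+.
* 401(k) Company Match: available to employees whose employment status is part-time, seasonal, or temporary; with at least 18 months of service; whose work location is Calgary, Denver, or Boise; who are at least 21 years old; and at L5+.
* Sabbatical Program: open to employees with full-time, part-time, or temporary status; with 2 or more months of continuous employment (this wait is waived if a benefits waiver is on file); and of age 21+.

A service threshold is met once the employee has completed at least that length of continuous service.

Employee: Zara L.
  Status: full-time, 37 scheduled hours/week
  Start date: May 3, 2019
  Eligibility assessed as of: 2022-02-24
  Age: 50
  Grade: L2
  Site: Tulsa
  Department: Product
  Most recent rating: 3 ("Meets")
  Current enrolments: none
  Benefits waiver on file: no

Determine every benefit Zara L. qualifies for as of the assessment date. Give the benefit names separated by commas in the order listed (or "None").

Unlimited PTO Program, Sabbatical Program

Service from May 3, 2019 to 2022-02-24: 1028 days.
Life Insurance — status full-time ✓; service 1028 days ≥ 9 months (≈270 days) ✓; site Tulsa ✗ (not Denver or Spokane) → not eligible.
Mental Health Benefit — status full-time ✓; service 1028 days < 5 years (≈1825 days) ✗ → not eligible.
Flexible Spending Account — status full-time ✓; service 1028 days ≥ 18 months (≈540 days) ✓; site Tulsa ✗ (not Boise) → not eligible.
Equity Grant Program — status full-time ✓ (not excluded); service 1028 days ≥ 45 days ✓; dept Product ✗ → not eligible.
Backup Childcare — status full-time ✗ (requires seasonal or temporary) → not eligible.
Unlimited PTO Program — status full-time ✓; no waiver, service 1028 days ≥ 180 days ✓; age 50 ≥ 18 ✓ → eligible.
401(k) Company Match — status full-time ✗ (requires part-time, seasonal, or temporary) → not eligible.
Sabbatical Program — status full-time ✓; no waiver, service 1028 days ≥ 2 months (≈60 days) ✓; age 50 ≥ 21 ✓ → eligible.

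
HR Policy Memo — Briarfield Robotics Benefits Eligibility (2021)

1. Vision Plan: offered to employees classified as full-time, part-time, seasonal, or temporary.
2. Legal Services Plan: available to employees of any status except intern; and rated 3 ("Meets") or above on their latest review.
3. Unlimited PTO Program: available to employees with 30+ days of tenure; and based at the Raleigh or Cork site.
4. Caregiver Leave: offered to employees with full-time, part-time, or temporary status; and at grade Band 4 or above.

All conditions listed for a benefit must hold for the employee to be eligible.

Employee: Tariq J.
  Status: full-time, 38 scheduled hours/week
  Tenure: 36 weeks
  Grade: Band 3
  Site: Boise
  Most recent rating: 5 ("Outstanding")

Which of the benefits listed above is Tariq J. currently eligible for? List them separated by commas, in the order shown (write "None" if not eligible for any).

Vision Plan, Legal Services Plan

Vision Plan — status full-time ✓ → eligible.
Legal Services Plan — status full-time ✓ (not excluded); rating 5 ≥ 3 ✓ → eligible.
Unlimited PTO Program — service 36 weeks ≥ 30 days ✓; site Boise ✗ (not Raleigh or Cork) → not eligible.
Caregiver Leave — status full-time ✓; grade Band 3 < Band 4 ✗ → not eligible.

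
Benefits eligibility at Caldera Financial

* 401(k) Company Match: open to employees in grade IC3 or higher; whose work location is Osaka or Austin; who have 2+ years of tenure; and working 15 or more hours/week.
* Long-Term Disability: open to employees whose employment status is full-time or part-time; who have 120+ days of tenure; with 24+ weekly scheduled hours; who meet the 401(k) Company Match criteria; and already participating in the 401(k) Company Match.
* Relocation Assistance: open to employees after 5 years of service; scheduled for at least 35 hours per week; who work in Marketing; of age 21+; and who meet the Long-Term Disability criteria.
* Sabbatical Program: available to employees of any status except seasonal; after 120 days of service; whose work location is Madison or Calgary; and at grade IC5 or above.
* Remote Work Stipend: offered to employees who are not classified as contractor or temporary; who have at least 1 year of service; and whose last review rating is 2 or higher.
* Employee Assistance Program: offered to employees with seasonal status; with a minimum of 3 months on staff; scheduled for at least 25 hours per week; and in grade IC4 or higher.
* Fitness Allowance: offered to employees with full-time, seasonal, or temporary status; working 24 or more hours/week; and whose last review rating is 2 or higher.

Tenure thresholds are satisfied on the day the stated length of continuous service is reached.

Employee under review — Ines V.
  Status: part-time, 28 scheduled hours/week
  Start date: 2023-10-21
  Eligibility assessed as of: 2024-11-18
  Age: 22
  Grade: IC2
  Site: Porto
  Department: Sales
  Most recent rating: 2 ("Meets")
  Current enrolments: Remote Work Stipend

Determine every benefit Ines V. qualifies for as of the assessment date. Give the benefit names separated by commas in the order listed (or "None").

Remote Work Stipend

Service from 2023-10-21 to 2024-11-18: 394 days.
401(k) Company Match — grade IC2 < IC3 ✗ → not eligible.
Long-Term Disability — status part-time ✓; service 394 days ≥ 120 days ✓; 28 hrs/wk ≥ 24 ✓; not eligible for 401(k) Company Match ✗ → not eligible.
Relocation Assistance — service 394 days < 5 years (≈1825 days) ✗ → not eligible.
Sabbatical Program — status part-time ✓ (not excluded); service 394 days ≥ 120 days ✓; site Porto ✗ (not Madison or Calgary) → not eligible.
Remote Work Stipend — status part-time ✓ (not excluded); service 394 days ≥ 1 year (≈365 days) ✓; rating 2 ≥ 2 ✓ → eligible.
Employee Assistance Program — status part-time ✗ (requires seasonal) → not eligible.
Fitness Allowance — status part-time ✗ (requires full-time, seasonal, or temporary) → not eligible.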